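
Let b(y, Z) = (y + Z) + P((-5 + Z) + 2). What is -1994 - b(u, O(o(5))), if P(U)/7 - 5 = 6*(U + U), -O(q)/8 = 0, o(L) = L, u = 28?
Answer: -1805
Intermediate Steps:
O(q) = 0 (O(q) = -8*0 = 0)
P(U) = 35 + 84*U (P(U) = 35 + 7*(6*(U + U)) = 35 + 7*(6*(2*U)) = 35 + 7*(12*U) = 35 + 84*U)
b(y, Z) = -217 + y + 85*Z (b(y, Z) = (y + Z) + (35 + 84*((-5 + Z) + 2)) = (Z + y) + (35 + 84*(-3 + Z)) = (Z + y) + (35 + (-252 + 84*Z)) = (Z + y) + (-217 + 84*Z) = -217 + y + 85*Z)
-1994 - b(u, O(o(5))) = -1994 - (-217 + 28 + 85*0) = -1994 - (-217 + 28 + 0) = -1994 - 1*(-189) = -1994 + 189 = -1805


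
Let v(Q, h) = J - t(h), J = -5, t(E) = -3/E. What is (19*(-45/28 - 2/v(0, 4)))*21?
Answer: -30837/68 ≈ -453.49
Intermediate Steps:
v(Q, h) = -5 + 3/h (v(Q, h) = -5 - (-3)/h = -5 + 3/h)
(19*(-45/28 - 2/v(0, 4)))*21 = (19*(-45/28 - 2/(-5 + 3/4)))*21 = (19*(-45*1/28 - 2/(-5 + 3*(¼))))*21 = (19*(-45/28 - 2/(-5 + ¾)))*21 = (19*(-45/28 - 2/(-17/4)))*21 = (19*(-45/28 - 2*(-4/17)))*21 = (19*(-45/28 + 8/17))*21 = (19*(-541/476))*21 = -10279/476*21 = -30837/68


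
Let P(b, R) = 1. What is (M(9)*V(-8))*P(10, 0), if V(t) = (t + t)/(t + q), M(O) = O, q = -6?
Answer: 72/7 ≈ 10.286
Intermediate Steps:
V(t) = 2*t/(-6 + t) (V(t) = (t + t)/(t - 6) = (2*t)/(-6 + t) = 2*t/(-6 + t))
(M(9)*V(-8))*P(10, 0) = (9*(2*(-8)/(-6 - 8)))*1 = (9*(2*(-8)/(-14)))*1 = (9*(2*(-8)*(-1/14)))*1 = (9*(8/7))*1 = (72/7)*1 = 72/7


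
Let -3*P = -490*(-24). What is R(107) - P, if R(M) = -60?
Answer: 3860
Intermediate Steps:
P = -3920 (P = -(-490)*(-24)/3 = -1/3*11760 = -3920)
R(107) - P = -60 - 1*(-3920) = -60 + 3920 = 3860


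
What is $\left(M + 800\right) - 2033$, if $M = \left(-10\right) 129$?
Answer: $-2523$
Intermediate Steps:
$M = -1290$
$\left(M + 800\right) - 2033 = \left(-1290 + 800\right) - 2033 = -490 - 2033 = -2523$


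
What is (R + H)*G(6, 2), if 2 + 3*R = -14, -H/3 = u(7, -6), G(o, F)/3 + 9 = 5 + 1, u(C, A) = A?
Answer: -114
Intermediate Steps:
G(o, F) = -9 (G(o, F) = -27 + 3*(5 + 1) = -27 + 3*6 = -27 + 18 = -9)
H = 18 (H = -3*(-6) = 18)
R = -16/3 (R = -2/3 + (1/3)*(-14) = -2/3 - 14/3 = -16/3 ≈ -5.3333)
(R + H)*G(6, 2) = (-16/3 + 18)*(-9) = (38/3)*(-9) = -114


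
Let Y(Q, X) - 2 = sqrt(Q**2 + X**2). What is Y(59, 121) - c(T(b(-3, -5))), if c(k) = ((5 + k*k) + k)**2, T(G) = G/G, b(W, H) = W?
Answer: -47 + sqrt(18122) ≈ 87.618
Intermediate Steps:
T(G) = 1
c(k) = (5 + k + k**2)**2 (c(k) = ((5 + k**2) + k)**2 = (5 + k + k**2)**2)
Y(Q, X) = 2 + sqrt(Q**2 + X**2)
Y(59, 121) - c(T(b(-3, -5))) = (2 + sqrt(59**2 + 121**2)) - (5 + 1 + 1**2)**2 = (2 + sqrt(3481 + 14641)) - (5 + 1 + 1)**2 = (2 + sqrt(18122)) - 1*7**2 = (2 + sqrt(18122)) - 1*49 = (2 + sqrt(18122)) - 49 = -47 + sqrt(18122)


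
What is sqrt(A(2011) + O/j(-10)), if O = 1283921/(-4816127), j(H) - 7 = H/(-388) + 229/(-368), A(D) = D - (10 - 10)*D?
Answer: sqrt(2437090169291962834177472451)/1100865493533 ≈ 44.844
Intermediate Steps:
A(D) = D (A(D) = D - 0*D = D - 1*0 = D + 0 = D)
j(H) = 2347/368 - H/388 (j(H) = 7 + (H/(-388) + 229/(-368)) = 7 + (H*(-1/388) + 229*(-1/368)) = 7 + (-H/388 - 229/368) = 7 + (-229/368 - H/388) = 2347/368 - H/388)
O = -1283921/4816127 (O = 1283921*(-1/4816127) = -1283921/4816127 ≈ -0.26659)
sqrt(A(2011) + O/j(-10)) = sqrt(2011 - 1283921/(4816127*(2347/368 - 1/388*(-10)))) = sqrt(2011 - 1283921/(4816127*(2347/368 + 5/194))) = sqrt(2011 - 1283921/(4816127*228579/35696)) = sqrt(2011 - 1283921/4816127*35696/228579) = sqrt(2011 - 45830844016/1100865493533) = sqrt(2213794676650847/1100865493533) = sqrt(2437090169291962834177472451)/1100865493533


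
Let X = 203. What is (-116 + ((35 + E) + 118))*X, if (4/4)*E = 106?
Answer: 29029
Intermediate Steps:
E = 106
(-116 + ((35 + E) + 118))*X = (-116 + ((35 + 106) + 118))*203 = (-116 + (141 + 118))*203 = (-116 + 259)*203 = 143*203 = 29029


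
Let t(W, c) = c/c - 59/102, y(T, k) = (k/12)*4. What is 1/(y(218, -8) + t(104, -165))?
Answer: -102/229 ≈ -0.44542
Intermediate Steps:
y(T, k) = k/3 (y(T, k) = (k*(1/12))*4 = (k/12)*4 = k/3)
t(W, c) = 43/102 (t(W, c) = 1 - 59*1/102 = 1 - 59/102 = 43/102)
1/(y(218, -8) + t(104, -165)) = 1/((⅓)*(-8) + 43/102) = 1/(-8/3 + 43/102) = 1/(-229/102) = -102/229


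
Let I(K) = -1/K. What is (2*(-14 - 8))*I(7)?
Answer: 44/7 ≈ 6.2857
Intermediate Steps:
(2*(-14 - 8))*I(7) = (2*(-14 - 8))*(-1/7) = (2*(-22))*(-1*1/7) = -44*(-1/7) = 44/7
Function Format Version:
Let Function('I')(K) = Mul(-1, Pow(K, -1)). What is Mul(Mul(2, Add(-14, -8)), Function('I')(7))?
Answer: Rational(44, 7) ≈ 6.2857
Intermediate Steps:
Mul(Mul(2, Add(-14, -8)), Function('I')(7)) = Mul(Mul(2, Add(-14, -8)), Mul(-1, Pow(7, -1))) = Mul(Mul(2, -22), Mul(-1, Rational(1, 7))) = Mul(-44, Rational(-1, 7)) = Rational(44, 7)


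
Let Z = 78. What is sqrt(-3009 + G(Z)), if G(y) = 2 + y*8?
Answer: I*sqrt(2383) ≈ 48.816*I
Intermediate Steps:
G(y) = 2 + 8*y
sqrt(-3009 + G(Z)) = sqrt(-3009 + (2 + 8*78)) = sqrt(-3009 + (2 + 624)) = sqrt(-3009 + 626) = sqrt(-2383) = I*sqrt(2383)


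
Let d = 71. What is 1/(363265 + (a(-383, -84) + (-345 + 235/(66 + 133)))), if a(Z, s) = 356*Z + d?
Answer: 199/45102192 ≈ 4.4122e-6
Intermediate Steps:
a(Z, s) = 71 + 356*Z (a(Z, s) = 356*Z + 71 = 71 + 356*Z)
1/(363265 + (a(-383, -84) + (-345 + 235/(66 + 133)))) = 1/(363265 + ((71 + 356*(-383)) + (-345 + 235/(66 + 133)))) = 1/(363265 + ((71 - 136348) + (-345 + 235/199))) = 1/(363265 + (-136277 + (-345 + 235*(1/199)))) = 1/(363265 + (-136277 + (-345 + 235/199))) = 1/(363265 + (-136277 - 68420/199)) = 1/(363265 - 27187543/199) = 1/(45102192/199) = 199/45102192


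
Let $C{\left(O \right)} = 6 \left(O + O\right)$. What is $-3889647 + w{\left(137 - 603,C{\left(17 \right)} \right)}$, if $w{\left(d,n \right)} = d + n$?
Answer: $-3889909$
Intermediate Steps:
$C{\left(O \right)} = 12 O$ ($C{\left(O \right)} = 6 \cdot 2 O = 12 O$)
$-3889647 + w{\left(137 - 603,C{\left(17 \right)} \right)} = -3889647 + \left(\left(137 - 603\right) + 12 \cdot 17\right) = -3889647 + \left(\left(137 - 603\right) + 204\right) = -3889647 + \left(-466 + 204\right) = -3889647 - 262 = -3889909$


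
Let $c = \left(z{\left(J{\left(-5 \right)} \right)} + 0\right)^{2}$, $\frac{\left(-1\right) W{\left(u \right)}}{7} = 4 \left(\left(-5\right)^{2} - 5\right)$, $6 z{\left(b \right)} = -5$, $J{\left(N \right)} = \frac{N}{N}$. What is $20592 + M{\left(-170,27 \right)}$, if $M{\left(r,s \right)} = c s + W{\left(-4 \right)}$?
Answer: $\frac{80203}{4} \approx 20051.0$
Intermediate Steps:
$J{\left(N \right)} = 1$
$z{\left(b \right)} = - \frac{5}{6}$ ($z{\left(b \right)} = \frac{1}{6} \left(-5\right) = - \frac{5}{6}$)
$W{\left(u \right)} = -560$ ($W{\left(u \right)} = - 7 \cdot 4 \left(\left(-5\right)^{2} - 5\right) = - 7 \cdot 4 \left(25 - 5\right) = - 7 \cdot 4 \cdot 20 = \left(-7\right) 80 = -560$)
$c = \frac{25}{36}$ ($c = \left(- \frac{5}{6} + 0\right)^{2} = \left(- \frac{5}{6}\right)^{2} = \frac{25}{36} \approx 0.69444$)
$M{\left(r,s \right)} = -560 + \frac{25 s}{36}$ ($M{\left(r,s \right)} = \frac{25 s}{36} - 560 = -560 + \frac{25 s}{36}$)
$20592 + M{\left(-170,27 \right)} = 20592 + \left(-560 + \frac{25}{36} \cdot 27\right) = 20592 + \left(-560 + \frac{75}{4}\right) = 20592 - \frac{2165}{4} = \frac{80203}{4}$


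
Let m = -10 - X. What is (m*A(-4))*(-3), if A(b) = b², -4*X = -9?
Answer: 588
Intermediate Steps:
X = 9/4 (X = -¼*(-9) = 9/4 ≈ 2.2500)
m = -49/4 (m = -10 - 1*9/4 = -10 - 9/4 = -49/4 ≈ -12.250)
(m*A(-4))*(-3) = -49/4*(-4)²*(-3) = -49/4*16*(-3) = -196*(-3) = 588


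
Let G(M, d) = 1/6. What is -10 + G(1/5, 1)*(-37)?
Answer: -97/6 ≈ -16.167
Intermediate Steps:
G(M, d) = 1/6
-10 + G(1/5, 1)*(-37) = -10 + (1/6)*(-37) = -10 - 37/6 = -97/6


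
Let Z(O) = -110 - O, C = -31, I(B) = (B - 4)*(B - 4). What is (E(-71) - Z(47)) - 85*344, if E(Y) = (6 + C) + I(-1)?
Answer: -29083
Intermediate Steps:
I(B) = (-4 + B)**2 (I(B) = (-4 + B)*(-4 + B) = (-4 + B)**2)
E(Y) = 0 (E(Y) = (6 - 31) + (-4 - 1)**2 = -25 + (-5)**2 = -25 + 25 = 0)
(E(-71) - Z(47)) - 85*344 = (0 - (-110 - 1*47)) - 85*344 = (0 - (-110 - 47)) - 29240 = (0 - 1*(-157)) - 29240 = (0 + 157) - 29240 = 157 - 29240 = -29083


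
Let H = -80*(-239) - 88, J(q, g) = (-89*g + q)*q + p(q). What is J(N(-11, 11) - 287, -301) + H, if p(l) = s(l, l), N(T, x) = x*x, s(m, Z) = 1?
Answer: -4400385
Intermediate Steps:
N(T, x) = x**2
p(l) = 1
J(q, g) = 1 + q*(q - 89*g) (J(q, g) = (-89*g + q)*q + 1 = (q - 89*g)*q + 1 = q*(q - 89*g) + 1 = 1 + q*(q - 89*g))
H = 19032 (H = 19120 - 88 = 19032)
J(N(-11, 11) - 287, -301) + H = (1 + (11**2 - 287)**2 - 89*(-301)*(11**2 - 287)) + 19032 = (1 + (121 - 287)**2 - 89*(-301)*(121 - 287)) + 19032 = (1 + (-166)**2 - 89*(-301)*(-166)) + 19032 = (1 + 27556 - 4446974) + 19032 = -4419417 + 19032 = -4400385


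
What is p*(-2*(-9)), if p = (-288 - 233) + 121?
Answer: -7200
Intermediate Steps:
p = -400 (p = -521 + 121 = -400)
p*(-2*(-9)) = -(-800)*(-9) = -400*18 = -7200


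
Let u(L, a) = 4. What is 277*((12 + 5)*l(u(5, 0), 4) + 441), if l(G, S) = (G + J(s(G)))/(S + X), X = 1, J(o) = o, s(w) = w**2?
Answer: 140993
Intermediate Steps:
l(G, S) = (G + G**2)/(1 + S) (l(G, S) = (G + G**2)/(S + 1) = (G + G**2)/(1 + S))
277*((12 + 5)*l(u(5, 0), 4) + 441) = 277*((12 + 5)*(4*(1 + 4)/(1 + 4)) + 441) = 277*(17*(4*5/5) + 441) = 277*(17*(4*(1/5)*5) + 441) = 277*(17*4 + 441) = 277*(68 + 441) = 277*509 = 140993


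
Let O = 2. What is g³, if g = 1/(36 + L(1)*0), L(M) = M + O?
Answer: 1/46656 ≈ 2.1433e-5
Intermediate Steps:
L(M) = 2 + M (L(M) = M + 2 = 2 + M)
g = 1/36 (g = 1/(36 + (2 + 1)*0) = 1/(36 + 3*0) = 1/(36 + 0) = 1/36 ≈ 0.027778)
g³ = (1/36)³ = 1/46656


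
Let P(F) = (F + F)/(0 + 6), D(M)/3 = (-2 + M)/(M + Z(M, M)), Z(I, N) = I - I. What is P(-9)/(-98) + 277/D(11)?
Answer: 298687/2646 ≈ 112.88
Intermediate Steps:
Z(I, N) = 0
D(M) = 3*(-2 + M)/M (D(M) = 3*((-2 + M)/(M + 0)) = 3*((-2 + M)/M) = 3*(-2 + M)/M)
P(F) = F/3 (P(F) = (2*F)/6 = (2*F)*(⅙) = F/3)
P(-9)/(-98) + 277/D(11) = ((⅓)*(-9))/(-98) + 277/(3 - 6/11) = -3*(-1/98) + 277/(3 - 6*1/11) = 3/98 + 277/(3 - 6/11) = 3/98 + 277/(27/11) = 3/98 + 277*(11/27) = 3/98 + 3047/27 = 298687/2646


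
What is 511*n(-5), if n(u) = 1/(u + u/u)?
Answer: -511/4 ≈ -127.75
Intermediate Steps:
n(u) = 1/(1 + u) (n(u) = 1/(u + 1) = 1/(1 + u))
511*n(-5) = 511/(1 - 5) = 511/(-4) = 511*(-¼) = -511/4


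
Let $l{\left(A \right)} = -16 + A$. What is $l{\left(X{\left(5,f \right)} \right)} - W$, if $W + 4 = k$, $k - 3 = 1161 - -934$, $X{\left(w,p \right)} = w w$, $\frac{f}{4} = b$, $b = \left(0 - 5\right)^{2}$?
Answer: $-2085$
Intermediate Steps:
$b = 25$ ($b = \left(-5\right)^{2} = 25$)
$f = 100$ ($f = 4 \cdot 25 = 100$)
$X{\left(w,p \right)} = w^{2}$
$k = 2098$ ($k = 3 + \left(1161 - -934\right) = 3 + \left(1161 + 934\right) = 3 + 2095 = 2098$)
$W = 2094$ ($W = -4 + 2098 = 2094$)
$l{\left(X{\left(5,f \right)} \right)} - W = \left(-16 + 5^{2}\right) - 2094 = \left(-16 + 25\right) - 2094 = 9 - 2094 = -2085$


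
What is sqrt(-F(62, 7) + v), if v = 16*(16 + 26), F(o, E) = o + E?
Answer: 3*sqrt(67) ≈ 24.556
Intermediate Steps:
F(o, E) = E + o
v = 672 (v = 16*42 = 672)
sqrt(-F(62, 7) + v) = sqrt(-(7 + 62) + 672) = sqrt(-1*69 + 672) = sqrt(-69 + 672) = sqrt(603) = 3*sqrt(67)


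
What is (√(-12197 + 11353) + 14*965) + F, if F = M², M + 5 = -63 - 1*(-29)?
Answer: 15031 + 2*I*√211 ≈ 15031.0 + 29.052*I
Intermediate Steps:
M = -39 (M = -5 + (-63 - 1*(-29)) = -5 + (-63 + 29) = -5 - 34 = -39)
F = 1521 (F = (-39)² = 1521)
(√(-12197 + 11353) + 14*965) + F = (√(-12197 + 11353) + 14*965) + 1521 = (√(-844) + 13510) + 1521 = (2*I*√211 + 13510) + 1521 = (13510 + 2*I*√211) + 1521 = 15031 + 2*I*√211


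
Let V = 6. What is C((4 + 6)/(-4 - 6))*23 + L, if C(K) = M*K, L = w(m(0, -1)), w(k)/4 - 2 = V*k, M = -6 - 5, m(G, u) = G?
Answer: 261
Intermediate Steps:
M = -11
w(k) = 8 + 24*k (w(k) = 8 + 4*(6*k) = 8 + 24*k)
L = 8 (L = 8 + 24*0 = 8 + 0 = 8)
C(K) = -11*K
C((4 + 6)/(-4 - 6))*23 + L = -11*(4 + 6)/(-4 - 6)*23 + 8 = -110/(-10)*23 + 8 = -110*(-1)/10*23 + 8 = -11*(-1)*23 + 8 = 11*23 + 8 = 253 + 8 = 261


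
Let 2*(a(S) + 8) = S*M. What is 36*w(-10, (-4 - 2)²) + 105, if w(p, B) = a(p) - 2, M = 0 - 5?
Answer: 645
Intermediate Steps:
M = -5
a(S) = -8 - 5*S/2 (a(S) = -8 + (S*(-5))/2 = -8 + (-5*S)/2 = -8 - 5*S/2)
w(p, B) = -10 - 5*p/2 (w(p, B) = (-8 - 5*p/2) - 2 = -10 - 5*p/2)
36*w(-10, (-4 - 2)²) + 105 = 36*(-10 - 5/2*(-10)) + 105 = 36*(-10 + 25) + 105 = 36*15 + 105 = 540 + 105 = 645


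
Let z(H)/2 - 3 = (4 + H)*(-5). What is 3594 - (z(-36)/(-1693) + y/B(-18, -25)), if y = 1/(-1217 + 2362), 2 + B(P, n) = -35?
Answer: 257789671013/71723945 ≈ 3594.2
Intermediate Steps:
B(P, n) = -37 (B(P, n) = -2 - 35 = -37)
y = 1/1145 ≈ 0.00087336
z(H) = -34 - 10*H (z(H) = 6 + 2*((4 + H)*(-5)) = 6 + 2*(-20 - 5*H) = 6 + (-40 - 10*H) = -34 - 10*H)
3594 - (z(-36)/(-1693) + y/B(-18, -25)) = 3594 - ((-34 - 10*(-36))/(-1693) + (1/1145)/(-37)) = 3594 - ((-34 + 360)*(-1/1693) + (1/1145)*(-1/37)) = 3594 - (326*(-1/1693) - 1/42365) = 3594 - (-326/1693 - 1/42365) = 3594 - 1*(-13812683/71723945) = 3594 + 13812683/71723945 = 257789671013/71723945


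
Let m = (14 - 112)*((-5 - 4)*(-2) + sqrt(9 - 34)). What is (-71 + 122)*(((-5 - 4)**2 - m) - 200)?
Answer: 83895 + 24990*I ≈ 83895.0 + 24990.0*I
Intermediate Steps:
m = -1764 - 490*I (m = -98*(-9*(-2) + sqrt(-25)) = -98*(18 + 5*I) = -1764 - 490*I ≈ -1764.0 - 490.0*I)
(-71 + 122)*(((-5 - 4)**2 - m) - 200) = (-71 + 122)*(((-5 - 4)**2 - (-1764 - 490*I)) - 200) = 51*(((-9)**2 + (1764 + 490*I)) - 200) = 51*((81 + (1764 + 490*I)) - 200) = 51*((1845 + 490*I) - 200) = 51*(1645 + 490*I) = 83895 + 24990*I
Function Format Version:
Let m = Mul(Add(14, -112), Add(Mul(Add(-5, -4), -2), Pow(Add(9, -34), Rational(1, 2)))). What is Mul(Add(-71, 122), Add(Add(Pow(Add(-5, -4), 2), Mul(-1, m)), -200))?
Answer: Add(83895, Mul(24990, I)) ≈ Add(83895., Mul(24990., I))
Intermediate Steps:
m = Add(-1764, Mul(-490, I)) (m = Mul(-98, Add(Mul(-9, -2), Pow(-25, Rational(1, 2)))) = Mul(-98, Add(18, Mul(5, I))) = Add(-1764, Mul(-490, I)) ≈ Add(-1764.0, Mul(-490.00, I)))
Mul(Add(-71, 122), Add(Add(Pow(Add(-5, -4), 2), Mul(-1, m)), -200)) = Mul(Add(-71, 122), Add(Add(Pow(Add(-5, -4), 2), Mul(-1, Add(-1764, Mul(-490, I)))), -200)) = Mul(51, Add(Add(Pow(-9, 2), Add(1764, Mul(490, I))), -200)) = Mul(51, Add(Add(81, Add(1764, Mul(490, I))), -200)) = Mul(51, Add(Add(1845, Mul(490, I)), -200)) = Mul(51, Add(1645, Mul(490, I))) = Add(83895, Mul(24990, I))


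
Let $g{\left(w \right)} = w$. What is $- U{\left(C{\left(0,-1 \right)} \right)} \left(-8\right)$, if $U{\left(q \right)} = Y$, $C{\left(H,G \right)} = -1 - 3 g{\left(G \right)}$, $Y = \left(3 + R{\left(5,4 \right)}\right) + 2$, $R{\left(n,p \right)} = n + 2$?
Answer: $96$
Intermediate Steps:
$R{\left(n,p \right)} = 2 + n$
$Y = 12$ ($Y = \left(3 + \left(2 + 5\right)\right) + 2 = \left(3 + 7\right) + 2 = 10 + 2 = 12$)
$C{\left(H,G \right)} = -1 - 3 G$
$U{\left(q \right)} = 12$
$- U{\left(C{\left(0,-1 \right)} \right)} \left(-8\right) = \left(-1\right) 12 \left(-8\right) = \left(-12\right) \left(-8\right) = 96$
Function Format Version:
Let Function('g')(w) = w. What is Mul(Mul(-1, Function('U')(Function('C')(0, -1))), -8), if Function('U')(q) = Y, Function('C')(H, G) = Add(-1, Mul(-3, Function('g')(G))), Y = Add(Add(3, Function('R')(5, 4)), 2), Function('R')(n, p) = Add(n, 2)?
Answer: 96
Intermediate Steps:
Function('R')(n, p) = Add(2, n)
Y = 12 (Y = Add(Add(3, Add(2, 5)), 2) = Add(Add(3, 7), 2) = Add(10, 2) = 12)
Function('C')(H, G) = Add(-1, Mul(-3, G))
Function('U')(q) = 12
Mul(Mul(-1, Function('U')(Function('C')(0, -1))), -8) = Mul(Mul(-1, 12), -8) = Mul(-12, -8) = 96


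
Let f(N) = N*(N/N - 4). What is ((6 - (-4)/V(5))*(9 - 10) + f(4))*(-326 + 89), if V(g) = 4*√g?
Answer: 4266 + 237*√5/5 ≈ 4372.0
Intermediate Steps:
f(N) = -3*N (f(N) = N*(1 - 4) = N*(-3) = -3*N)
((6 - (-4)/V(5))*(9 - 10) + f(4))*(-326 + 89) = ((6 - (-4)/(4*√5))*(9 - 10) - 3*4)*(-326 + 89) = ((6 - (-4)*√5/20)*(-1) - 12)*(-237) = ((6 - (-1)*√5/5)*(-1) - 12)*(-237) = ((6 + √5/5)*(-1) - 12)*(-237) = ((-6 - √5/5) - 12)*(-237) = (-18 - √5/5)*(-237) = 4266 + 237*√5/5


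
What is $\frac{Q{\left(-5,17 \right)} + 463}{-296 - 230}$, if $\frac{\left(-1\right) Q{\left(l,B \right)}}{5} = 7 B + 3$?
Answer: $\frac{147}{526} \approx 0.27947$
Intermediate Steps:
$Q{\left(l,B \right)} = -15 - 35 B$ ($Q{\left(l,B \right)} = - 5 \left(7 B + 3\right) = - 5 \left(3 + 7 B\right) = -15 - 35 B$)
$\frac{Q{\left(-5,17 \right)} + 463}{-296 - 230} = \frac{\left(-15 - 595\right) + 463}{-296 - 230} = \frac{\left(-15 - 595\right) + 463}{-526} = \left(-610 + 463\right) \left(- \frac{1}{526}\right) = \left(-147\right) \left(- \frac{1}{526}\right) = \frac{147}{526}$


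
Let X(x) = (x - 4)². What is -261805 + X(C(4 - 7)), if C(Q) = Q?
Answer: -261756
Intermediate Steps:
X(x) = (-4 + x)²
-261805 + X(C(4 - 7)) = -261805 + (-4 + (4 - 7))² = -261805 + (-4 - 3)² = -261805 + (-7)² = -261805 + 49 = -261756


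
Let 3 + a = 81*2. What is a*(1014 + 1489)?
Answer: 397977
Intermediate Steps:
a = 159 (a = -3 + 81*2 = -3 + 162 = 159)
a*(1014 + 1489) = 159*(1014 + 1489) = 159*2503 = 397977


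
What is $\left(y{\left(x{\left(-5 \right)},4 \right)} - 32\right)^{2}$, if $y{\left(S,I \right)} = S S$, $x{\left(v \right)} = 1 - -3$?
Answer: $256$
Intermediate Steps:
$x{\left(v \right)} = 4$ ($x{\left(v \right)} = 1 + 3 = 4$)
$y{\left(S,I \right)} = S^{2}$
$\left(y{\left(x{\left(-5 \right)},4 \right)} - 32\right)^{2} = \left(4^{2} - 32\right)^{2} = \left(16 - 32\right)^{2} = \left(-16\right)^{2} = 256$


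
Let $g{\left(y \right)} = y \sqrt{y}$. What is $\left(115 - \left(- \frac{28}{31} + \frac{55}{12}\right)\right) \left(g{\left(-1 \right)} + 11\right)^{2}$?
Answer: $\frac{414110}{31} - \frac{455521 i}{186} \approx 13358.0 - 2449.0 i$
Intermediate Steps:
$g{\left(y \right)} = y^{\frac{3}{2}}$
$\left(115 - \left(- \frac{28}{31} + \frac{55}{12}\right)\right) \left(g{\left(-1 \right)} + 11\right)^{2} = \left(115 - \left(- \frac{28}{31} + \frac{55}{12}\right)\right) \left(\left(-1\right)^{\frac{3}{2}} + 11\right)^{2} = \left(115 - \frac{1369}{372}\right) \left(- i + 11\right)^{2} = \left(115 + \left(- \frac{55}{12} + \frac{28}{31}\right)\right) \left(11 - i\right)^{2} = \left(115 - \frac{1369}{372}\right) \left(11 - i\right)^{2} = \frac{41411 \left(11 - i\right)^{2}}{372}$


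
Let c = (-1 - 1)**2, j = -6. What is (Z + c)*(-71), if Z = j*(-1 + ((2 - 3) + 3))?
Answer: 142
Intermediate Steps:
Z = -6 (Z = -6*(-1 + ((2 - 3) + 3)) = -6*(-1 + (-1 + 3)) = -6*(-1 + 2) = -6*1 = -6)
c = 4 (c = (-2)**2 = 4)
(Z + c)*(-71) = (-6 + 4)*(-71) = -2*(-71) = 142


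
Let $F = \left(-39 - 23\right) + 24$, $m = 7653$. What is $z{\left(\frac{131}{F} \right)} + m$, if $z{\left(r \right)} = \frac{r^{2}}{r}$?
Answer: $\frac{290683}{38} \approx 7649.6$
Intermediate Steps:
$F = -38$ ($F = -62 + 24 = -38$)
$z{\left(r \right)} = r$
$z{\left(\frac{131}{F} \right)} + m = \frac{131}{-38} + 7653 = 131 \left(- \frac{1}{38}\right) + 7653 = - \frac{131}{38} + 7653 = \frac{290683}{38}$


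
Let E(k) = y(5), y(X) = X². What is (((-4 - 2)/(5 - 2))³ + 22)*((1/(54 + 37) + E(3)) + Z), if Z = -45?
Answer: -3638/13 ≈ -279.85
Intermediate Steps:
E(k) = 25 (E(k) = 5² = 25)
(((-4 - 2)/(5 - 2))³ + 22)*((1/(54 + 37) + E(3)) + Z) = (((-4 - 2)/(5 - 2))³ + 22)*((1/(54 + 37) + 25) - 45) = ((-6/3)³ + 22)*((1/91 + 25) - 45) = ((-6*⅓)³ + 22)*((1/91 + 25) - 45) = ((-2)³ + 22)*(2276/91 - 45) = (-8 + 22)*(-1819/91) = 14*(-1819/91) = -3638/13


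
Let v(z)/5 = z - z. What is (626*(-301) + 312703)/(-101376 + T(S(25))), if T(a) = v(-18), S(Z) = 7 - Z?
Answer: -124277/101376 ≈ -1.2259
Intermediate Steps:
v(z) = 0 (v(z) = 5*(z - z) = 5*0 = 0)
T(a) = 0
(626*(-301) + 312703)/(-101376 + T(S(25))) = (626*(-301) + 312703)/(-101376 + 0) = (-188426 + 312703)/(-101376) = 124277*(-1/101376) = -124277/101376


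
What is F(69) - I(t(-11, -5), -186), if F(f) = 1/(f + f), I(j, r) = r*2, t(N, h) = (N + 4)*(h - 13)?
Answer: 51337/138 ≈ 372.01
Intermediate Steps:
t(N, h) = (-13 + h)*(4 + N) (t(N, h) = (4 + N)*(-13 + h) = (-13 + h)*(4 + N))
I(j, r) = 2*r
F(f) = 1/(2*f)
F(69) - I(t(-11, -5), -186) = (½)/69 - 2*(-186) = (½)*(1/69) - 1*(-372) = 1/138 + 372 = 51337/138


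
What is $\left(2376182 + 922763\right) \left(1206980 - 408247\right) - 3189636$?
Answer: $2634973047049$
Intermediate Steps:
$\left(2376182 + 922763\right) \left(1206980 - 408247\right) - 3189636 = 3298945 \cdot 798733 - 3189636 = 2634976236685 - 3189636 = 2634973047049$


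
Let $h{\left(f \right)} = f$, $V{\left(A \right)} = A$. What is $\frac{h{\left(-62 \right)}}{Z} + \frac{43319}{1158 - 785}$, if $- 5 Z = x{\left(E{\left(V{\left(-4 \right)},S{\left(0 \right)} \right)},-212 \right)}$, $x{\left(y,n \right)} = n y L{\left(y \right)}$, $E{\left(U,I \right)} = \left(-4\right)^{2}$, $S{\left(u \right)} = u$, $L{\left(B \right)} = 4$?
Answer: $\frac{293818281}{2530432} \approx 116.11$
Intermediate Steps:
$E{\left(U,I \right)} = 16$
$x{\left(y,n \right)} = 4 n y$ ($x{\left(y,n \right)} = n y 4 = 4 n y$)
$Z = \frac{13568}{5}$ ($Z = - \frac{4 \left(-212\right) 16}{5} = \left(- \frac{1}{5}\right) \left(-13568\right) = \frac{13568}{5} \approx 2713.6$)
$\frac{h{\left(-62 \right)}}{Z} + \frac{43319}{1158 - 785} = - \frac{62}{\frac{13568}{5}} + \frac{43319}{1158 - 785} = \left(-62\right) \frac{5}{13568} + \frac{43319}{1158 - 785} = - \frac{155}{6784} + \frac{43319}{373} = \frac{293818281}{2530432}$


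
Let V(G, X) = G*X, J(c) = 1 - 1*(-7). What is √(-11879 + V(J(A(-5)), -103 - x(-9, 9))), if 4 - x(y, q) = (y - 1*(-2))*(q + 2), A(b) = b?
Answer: 13*I*√79 ≈ 115.55*I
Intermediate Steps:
J(c) = 8 (J(c) = 1 + 7 = 8)
x(y, q) = 4 - (2 + q)*(2 + y) (x(y, q) = 4 - (y - 1*(-2))*(q + 2) = 4 - (y + 2)*(2 + q) = 4 - (2 + y)*(2 + q) = 4 - (2 + q)*(2 + y))
√(-11879 + V(J(A(-5)), -103 - x(-9, 9))) = √(-11879 + 8*(-103 - (-2*9 - 2*(-9) - 1*9*(-9)))) = √(-11879 + 8*(-103 - (-18 + 18 + 81))) = √(-11879 + 8*(-103 - 1*81)) = √(-11879 + 8*(-103 - 81)) = √(-11879 + 8*(-184)) = √(-11879 - 1472) = √(-13351) = 13*I*√79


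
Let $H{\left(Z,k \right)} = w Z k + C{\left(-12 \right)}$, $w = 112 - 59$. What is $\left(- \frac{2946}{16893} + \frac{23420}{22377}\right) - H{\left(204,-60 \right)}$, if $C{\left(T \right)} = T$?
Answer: $\frac{9082612473010}{14000543} \approx 6.4873 \cdot 10^{5}$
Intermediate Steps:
$w = 53$
$H{\left(Z,k \right)} = -12 + 53 Z k$ ($H{\left(Z,k \right)} = 53 Z k - 12 = -12 + 53 Z k$)
$\left(- \frac{2946}{16893} + \frac{23420}{22377}\right) - H{\left(204,-60 \right)} = \left(- \frac{2946}{16893} + \frac{23420}{22377}\right) - \left(-12 + 53 \cdot 204 \left(-60\right)\right) = \left(\left(-2946\right) \frac{1}{16893} + 23420 \cdot \frac{1}{22377}\right) - \left(-12 - 648720\right) = \left(- \frac{982}{5631} + \frac{23420}{22377}\right) - -648732 = \frac{12211534}{14000543} + 648732 = \frac{9082612473010}{14000543}$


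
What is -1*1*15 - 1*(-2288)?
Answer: 2273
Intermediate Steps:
-1*1*15 - 1*(-2288) = -1*15 + 2288 = -15 + 2288 = 2273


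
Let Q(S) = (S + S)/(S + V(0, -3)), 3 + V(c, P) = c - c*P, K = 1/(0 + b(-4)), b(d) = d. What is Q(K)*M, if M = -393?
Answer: -786/13 ≈ -60.462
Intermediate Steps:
K = -1/4 (K = 1/(0 - 4) = 1/(-4) = -1/4 ≈ -0.25000)
V(c, P) = -3 + c - P*c (V(c, P) = -3 + (c - c*P) = -3 + (c - P*c) = -3 + c - P*c)
Q(S) = 2*S/(-3 + S) (Q(S) = (S + S)/(S + (-3 + 0 - 1*(-3)*0)) = (2*S)/(S + (-3 + 0 + 0)) = (2*S)/(S - 3) = (2*S)/(-3 + S) = 2*S/(-3 + S))
Q(K)*M = (2*(-1/4)/(-3 - 1/4))*(-393) = (2*(-1/4)/(-13/4))*(-393) = (2*(-1/4)*(-4/13))*(-393) = (2/13)*(-393) = -786/13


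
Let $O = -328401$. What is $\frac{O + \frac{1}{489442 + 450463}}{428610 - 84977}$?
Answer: $- \frac{308665741904}{322982374865} \approx -0.95567$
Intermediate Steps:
$\frac{O + \frac{1}{489442 + 450463}}{428610 - 84977} = \frac{-328401 + \frac{1}{489442 + 450463}}{428610 - 84977} = \frac{-328401 + \frac{1}{939905}}{343633} = \left(-328401 + \frac{1}{939905}\right) \frac{1}{343633} = \left(- \frac{308665741904}{939905}\right) \frac{1}{343633} = - \frac{308665741904}{322982374865}$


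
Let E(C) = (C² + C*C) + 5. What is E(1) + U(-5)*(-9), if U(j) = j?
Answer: 52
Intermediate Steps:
E(C) = 5 + 2*C² (E(C) = (C² + C²) + 5 = 2*C² + 5 = 5 + 2*C²)
E(1) + U(-5)*(-9) = (5 + 2*1²) - 5*(-9) = (5 + 2*1) + 45 = (5 + 2) + 45 = 7 + 45 = 52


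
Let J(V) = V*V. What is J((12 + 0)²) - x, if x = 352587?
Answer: -331851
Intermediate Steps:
J(V) = V²
J((12 + 0)²) - x = ((12 + 0)²)² - 1*352587 = (12²)² - 352587 = 144² - 352587 = 20736 - 352587 = -331851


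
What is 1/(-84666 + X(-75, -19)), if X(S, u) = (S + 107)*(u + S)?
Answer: -1/87674 ≈ -1.1406e-5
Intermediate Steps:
X(S, u) = (107 + S)*(S + u)
1/(-84666 + X(-75, -19)) = 1/(-84666 + ((-75)² + 107*(-75) + 107*(-19) - 75*(-19))) = 1/(-84666 + (5625 - 8025 - 2033 + 1425)) = 1/(-84666 - 3008) = 1/(-87674) = -1/87674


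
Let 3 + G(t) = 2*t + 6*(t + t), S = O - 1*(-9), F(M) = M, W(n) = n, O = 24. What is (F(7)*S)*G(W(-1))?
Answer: -3927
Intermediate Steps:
S = 33 (S = 24 - 1*(-9) = 24 + 9 = 33)
G(t) = -3 + 14*t (G(t) = -3 + (2*t + 6*(t + t)) = -3 + (2*t + 6*(2*t)) = -3 + (2*t + 12*t) = -3 + 14*t)
(F(7)*S)*G(W(-1)) = (7*33)*(-3 + 14*(-1)) = 231*(-3 - 14) = 231*(-17) = -3927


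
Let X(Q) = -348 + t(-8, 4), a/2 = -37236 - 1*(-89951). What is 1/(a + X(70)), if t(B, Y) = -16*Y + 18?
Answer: 1/105036 ≈ 9.5205e-6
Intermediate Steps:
t(B, Y) = 18 - 16*Y
a = 105430 (a = 2*(-37236 - 1*(-89951)) = 2*(-37236 + 89951) = 2*52715 = 105430)
X(Q) = -394 (X(Q) = -348 + (18 - 16*4) = -348 + (18 - 64) = -348 - 46 = -394)
1/(a + X(70)) = 1/(105430 - 394) = 1/105036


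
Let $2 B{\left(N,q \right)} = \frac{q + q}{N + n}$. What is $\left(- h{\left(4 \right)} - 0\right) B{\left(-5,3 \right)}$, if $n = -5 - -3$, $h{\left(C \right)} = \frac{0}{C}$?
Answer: $0$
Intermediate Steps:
$h{\left(C \right)} = 0$
$n = -2$ ($n = -5 + 3 = -2$)
$B{\left(N,q \right)} = \frac{q}{-2 + N}$ ($B{\left(N,q \right)} = \frac{\left(q + q\right) \frac{1}{N - 2}}{2} = \frac{2 q \frac{1}{-2 + N}}{2} = \frac{q}{-2 + N}$)
$\left(- h{\left(4 \right)} - 0\right) B{\left(-5,3 \right)} = \left(\left(-1\right) 0 - 0\right) \frac{3}{-2 - 5} = \left(0 + \left(-1 + 1\right)\right) \frac{3}{-7} = \left(0 + 0\right) 3 \left(- \frac{1}{7}\right) = 0 \left(- \frac{3}{7}\right) = 0$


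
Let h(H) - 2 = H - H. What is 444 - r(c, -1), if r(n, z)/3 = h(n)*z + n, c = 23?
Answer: 381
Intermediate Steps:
h(H) = 2 (h(H) = 2 + (H - H) = 2 + 0 = 2)
r(n, z) = 3*n + 6*z (r(n, z) = 3*(2*z + n) = 3*(n + 2*z) = 3*n + 6*z)
444 - r(c, -1) = 444 - (3*23 + 6*(-1)) = 444 - (69 - 6) = 444 - 1*63 = 444 - 63 = 381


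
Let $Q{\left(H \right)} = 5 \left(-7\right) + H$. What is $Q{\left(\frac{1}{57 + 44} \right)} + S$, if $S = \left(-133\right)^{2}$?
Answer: $\frac{1783055}{101} \approx 17654.0$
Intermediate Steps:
$Q{\left(H \right)} = -35 + H$
$S = 17689$
$Q{\left(\frac{1}{57 + 44} \right)} + S = \left(-35 + \frac{1}{57 + 44}\right) + 17689 = \left(-35 + \frac{1}{101}\right) + 17689 = - \frac{3534}{101} + 17689 = \frac{1783055}{101}$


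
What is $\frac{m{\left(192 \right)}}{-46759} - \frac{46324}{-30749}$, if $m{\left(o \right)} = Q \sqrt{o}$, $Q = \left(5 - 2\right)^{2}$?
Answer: $\frac{46324}{30749} - \frac{72 \sqrt{3}}{46759} \approx 1.5039$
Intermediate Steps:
$Q = 9$ ($Q = 3^{2} = 9$)
$m{\left(o \right)} = 9 \sqrt{o}$
$\frac{m{\left(192 \right)}}{-46759} - \frac{46324}{-30749} = \frac{9 \sqrt{192}}{-46759} - \frac{46324}{-30749} = 9 \cdot 8 \sqrt{3} \left(- \frac{1}{46759}\right) - - \frac{46324}{30749} = 72 \sqrt{3} \left(- \frac{1}{46759}\right) + \frac{46324}{30749} = - \frac{72 \sqrt{3}}{46759} + \frac{46324}{30749} = \frac{46324}{30749} - \frac{72 \sqrt{3}}{46759}$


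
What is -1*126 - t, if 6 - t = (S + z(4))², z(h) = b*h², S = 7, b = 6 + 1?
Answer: 14029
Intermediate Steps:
b = 7
z(h) = 7*h²
t = -14155 (t = 6 - (7 + 7*4²)² = 6 - (7 + 7*16)² = 6 - (7 + 112)² = 6 - 1*119² = 6 - 1*14161 = 6 - 14161 = -14155)
-1*126 - t = -1*126 - 1*(-14155) = -126 + 14155 = 14029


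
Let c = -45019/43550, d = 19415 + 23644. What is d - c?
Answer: 144251113/3350 ≈ 43060.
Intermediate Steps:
d = 43059
c = -3463/3350 (c = -45019*1/43550 = -3463/3350 ≈ -1.0337)
d - c = 43059 - 1*(-3463/3350) = 43059 + 3463/3350 = 144251113/3350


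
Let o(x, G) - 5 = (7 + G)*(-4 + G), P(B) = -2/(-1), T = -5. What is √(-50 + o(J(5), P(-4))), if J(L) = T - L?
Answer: 3*I*√7 ≈ 7.9373*I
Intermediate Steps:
J(L) = -5 - L
P(B) = 2 (P(B) = -2*(-1) = 2)
o(x, G) = 5 + (-4 + G)*(7 + G) (o(x, G) = 5 + (7 + G)*(-4 + G) = 5 + (-4 + G)*(7 + G))
√(-50 + o(J(5), P(-4))) = √(-50 + (-23 + 2² + 3*2)) = √(-50 + (-23 + 4 + 6)) = √(-50 - 13) = √(-63) = 3*I*√7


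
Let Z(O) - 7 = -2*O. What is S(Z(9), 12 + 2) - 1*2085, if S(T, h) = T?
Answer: -2096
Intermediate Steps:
Z(O) = 7 - 2*O
S(Z(9), 12 + 2) - 1*2085 = (7 - 2*9) - 1*2085 = (7 - 18) - 2085 = -11 - 2085 = -2096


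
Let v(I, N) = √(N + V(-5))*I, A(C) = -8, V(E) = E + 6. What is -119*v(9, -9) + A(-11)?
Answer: -8 - 2142*I*√2 ≈ -8.0 - 3029.2*I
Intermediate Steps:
V(E) = 6 + E
v(I, N) = I*√(1 + N) (v(I, N) = √(N + (6 - 5))*I = √(N + 1)*I = √(1 + N)*I = I*√(1 + N))
-119*v(9, -9) + A(-11) = -1071*√(1 - 9) - 8 = -1071*√(-8) - 8 = -1071*2*I*√2 - 8 = -2142*I*√2 - 8 = -8 - 2142*I*√2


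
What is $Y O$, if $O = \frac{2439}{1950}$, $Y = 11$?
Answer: $\frac{8943}{650} \approx 13.758$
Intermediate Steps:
$O = \frac{813}{650}$ ($O = 2439 \cdot \frac{1}{1950} = \frac{813}{650} \approx 1.2508$)
$Y O = 11 \cdot \frac{813}{650} = \frac{8943}{650}$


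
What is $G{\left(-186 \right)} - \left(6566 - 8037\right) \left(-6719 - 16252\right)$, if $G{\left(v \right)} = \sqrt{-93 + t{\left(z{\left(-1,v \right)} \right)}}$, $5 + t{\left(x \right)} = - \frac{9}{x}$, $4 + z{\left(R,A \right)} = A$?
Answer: $-33790341 + \frac{i \sqrt{3536090}}{190} \approx -3.379 \cdot 10^{7} + 9.8971 i$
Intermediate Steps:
$z{\left(R,A \right)} = -4 + A$
$t{\left(x \right)} = -5 - \frac{9}{x}$
$G{\left(v \right)} = \sqrt{-98 - \frac{9}{-4 + v}}$ ($G{\left(v \right)} = \sqrt{-93 - \left(5 + \frac{9}{-4 + v}\right)} = \sqrt{-98 - \frac{9}{-4 + v}}$)
$G{\left(-186 \right)} - \left(6566 - 8037\right) \left(-6719 - 16252\right) = \sqrt{\frac{383 - -18228}{-4 - 186}} - \left(6566 - 8037\right) \left(-6719 - 16252\right) = \sqrt{\frac{383 + 18228}{-190}} - \left(-1471\right) \left(-22971\right) = \sqrt{\left(- \frac{1}{190}\right) 18611} - 33790341 = \sqrt{- \frac{18611}{190}} - 33790341 = \frac{i \sqrt{3536090}}{190} - 33790341 = -33790341 + \frac{i \sqrt{3536090}}{190}$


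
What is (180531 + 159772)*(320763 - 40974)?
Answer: 95213036067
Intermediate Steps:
(180531 + 159772)*(320763 - 40974) = 340303*279789 = 95213036067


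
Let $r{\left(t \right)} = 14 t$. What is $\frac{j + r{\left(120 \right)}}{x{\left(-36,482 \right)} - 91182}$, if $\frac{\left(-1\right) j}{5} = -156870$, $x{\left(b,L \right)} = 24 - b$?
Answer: $- \frac{131005}{15187} \approx -8.6261$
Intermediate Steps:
$j = 784350$ ($j = \left(-5\right) \left(-156870\right) = 784350$)
$\frac{j + r{\left(120 \right)}}{x{\left(-36,482 \right)} - 91182} = \frac{784350 + 14 \cdot 120}{\left(24 - -36\right) - 91182} = \frac{784350 + 1680}{\left(24 + 36\right) - 91182} = \frac{786030}{60 - 91182} = \frac{786030}{-91122} = 786030 \left(- \frac{1}{91122}\right) = - \frac{131005}{15187}$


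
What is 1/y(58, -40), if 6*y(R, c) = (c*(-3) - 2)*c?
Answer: -3/2360 ≈ -0.0012712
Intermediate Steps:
y(R, c) = c*(-2 - 3*c)/6 (y(R, c) = ((c*(-3) - 2)*c)/6 = ((-3*c - 2)*c)/6 = ((-2 - 3*c)*c)/6 = (c*(-2 - 3*c))/6 = c*(-2 - 3*c)/6)
1/y(58, -40) = 1/(-⅙*(-40)*(2 + 3*(-40))) = 1/(-⅙*(-40)*(2 - 120)) = 1/(-⅙*(-40)*(-118)) = 1/(-2360/3) = -3/2360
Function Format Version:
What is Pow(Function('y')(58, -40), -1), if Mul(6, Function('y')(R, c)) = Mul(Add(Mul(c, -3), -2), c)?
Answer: Rational(-3, 2360) ≈ -0.0012712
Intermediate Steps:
Function('y')(R, c) = Mul(Rational(1, 6), c, Add(-2, Mul(-3, c))) (Function('y')(R, c) = Mul(Rational(1, 6), Mul(Add(Mul(c, -3), -2), c)) = Mul(Rational(1, 6), Mul(Add(Mul(-3, c), -2), c)) = Mul(Rational(1, 6), Mul(Add(-2, Mul(-3, c)), c)) = Mul(Rational(1, 6), Mul(c, Add(-2, Mul(-3, c)))) = Mul(Rational(1, 6), c, Add(-2, Mul(-3, c))))
Pow(Function('y')(58, -40), -1) = Pow(Mul(Rational(-1, 6), -40, Add(2, Mul(3, -40))), -1) = Pow(Mul(Rational(-1, 6), -40, Add(2, -120)), -1) = Pow(Mul(Rational(-1, 6), -40, -118), -1) = Pow(Rational(-2360, 3), -1) = Rational(-3, 2360)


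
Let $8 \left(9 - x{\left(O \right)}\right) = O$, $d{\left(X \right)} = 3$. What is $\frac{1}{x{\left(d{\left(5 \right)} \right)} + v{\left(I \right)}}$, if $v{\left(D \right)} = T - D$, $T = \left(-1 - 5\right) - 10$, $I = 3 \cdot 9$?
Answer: $- \frac{8}{275} \approx -0.029091$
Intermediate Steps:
$I = 27$
$x{\left(O \right)} = 9 - \frac{O}{8}$
$T = -16$ ($T = -6 - 10 = -16$)
$v{\left(D \right)} = -16 - D$
$\frac{1}{x{\left(d{\left(5 \right)} \right)} + v{\left(I \right)}} = \frac{1}{\left(9 - \frac{3}{8}\right) - 43} = \frac{1}{\frac{69}{8} - 43} = \frac{1}{- \frac{275}{8}} = - \frac{8}{275}$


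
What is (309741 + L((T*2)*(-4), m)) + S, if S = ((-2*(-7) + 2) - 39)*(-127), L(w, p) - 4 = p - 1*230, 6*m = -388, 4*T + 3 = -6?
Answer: 937114/3 ≈ 3.1237e+5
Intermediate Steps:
T = -9/4 (T = -3/4 + (1/4)*(-6) = -3/4 - 3/2 = -9/4 ≈ -2.2500)
m = -194/3 (m = (1/6)*(-388) = -194/3 ≈ -64.667)
L(w, p) = -226 + p (L(w, p) = 4 + (p - 1*230) = 4 + (p - 230) = 4 + (-230 + p) = -226 + p)
S = 2921 (S = ((14 + 2) - 39)*(-127) = (16 - 39)*(-127) = -23*(-127) = 2921)
(309741 + L((T*2)*(-4), m)) + S = (309741 + (-226 - 194/3)) + 2921 = (309741 - 872/3) + 2921 = 928351/3 + 2921 = 937114/3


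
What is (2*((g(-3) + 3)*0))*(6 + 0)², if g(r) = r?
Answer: 0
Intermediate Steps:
(2*((g(-3) + 3)*0))*(6 + 0)² = (2*((-3 + 3)*0))*(6 + 0)² = (2*(0*0))*6² = (2*0)*36 = 0*36 = 0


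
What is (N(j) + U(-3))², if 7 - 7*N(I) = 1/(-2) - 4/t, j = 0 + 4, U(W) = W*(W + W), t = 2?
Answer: 73441/196 ≈ 374.70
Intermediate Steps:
U(W) = 2*W² (U(W) = W*(2*W) = 2*W²)
j = 4
N(I) = 19/14 (N(I) = 1 - (1/(-2) - 4/2)/7 = 1 - (1*(-½) - 4*½)/7 = 1 - (-½ - 2)/7 = 1 - ⅐*(-5/2) = 1 + 5/14 = 19/14)
(N(j) + U(-3))² = (19/14 + 2*(-3)²)² = (19/14 + 2*9)² = (19/14 + 18)² = (271/14)² = 73441/196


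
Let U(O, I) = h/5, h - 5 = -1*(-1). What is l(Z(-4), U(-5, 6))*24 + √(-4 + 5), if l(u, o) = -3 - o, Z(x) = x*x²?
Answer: -499/5 ≈ -99.800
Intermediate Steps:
Z(x) = x³
h = 6 (h = 5 - 1*(-1) = 5 + 1 = 6)
U(O, I) = 6/5
l(Z(-4), U(-5, 6))*24 + √(-4 + 5) = (-3 - 1*6/5)*24 + √(-4 + 5) = (-3 - 6/5)*24 + √1 = -21/5*24 + 1 = -504/5 + 1 = -499/5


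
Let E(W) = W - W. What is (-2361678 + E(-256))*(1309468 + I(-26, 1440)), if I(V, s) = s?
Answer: -3095942583624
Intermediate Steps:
E(W) = 0
(-2361678 + E(-256))*(1309468 + I(-26, 1440)) = (-2361678 + 0)*(1309468 + 1440) = -2361678*1310908 = -3095942583624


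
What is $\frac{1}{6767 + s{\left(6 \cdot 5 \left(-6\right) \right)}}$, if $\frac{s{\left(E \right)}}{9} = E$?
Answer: $\frac{1}{5147} \approx 0.00019429$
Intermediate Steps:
$s{\left(E \right)} = 9 E$
$\frac{1}{6767 + s{\left(6 \cdot 5 \left(-6\right) \right)}} = \frac{1}{6767 + 9 \cdot 6 \cdot 5 \left(-6\right)} = \frac{1}{6767 + 9 \cdot 30 \left(-6\right)} = \frac{1}{6767 + 9 \left(-180\right)} = \frac{1}{6767 - 1620} = \frac{1}{5147}$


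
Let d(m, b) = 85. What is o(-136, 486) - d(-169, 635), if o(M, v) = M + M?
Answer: -357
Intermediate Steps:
o(M, v) = 2*M
o(-136, 486) - d(-169, 635) = 2*(-136) - 1*85 = -272 - 85 = -357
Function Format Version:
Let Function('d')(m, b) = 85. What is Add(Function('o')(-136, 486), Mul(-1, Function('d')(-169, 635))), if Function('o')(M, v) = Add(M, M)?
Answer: -357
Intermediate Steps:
Function('o')(M, v) = Mul(2, M)
Add(Function('o')(-136, 486), Mul(-1, Function('d')(-169, 635))) = Add(Mul(2, -136), Mul(-1, 85)) = Add(-272, -85) = -357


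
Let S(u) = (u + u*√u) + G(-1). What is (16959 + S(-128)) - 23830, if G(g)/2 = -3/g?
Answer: -6993 - 1024*I*√2 ≈ -6993.0 - 1448.2*I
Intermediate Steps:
G(g) = -6/g (G(g) = 2*(-3/g) = -6/g)
S(u) = 6 + u + u^(3/2) (S(u) = (u + u*√u) - 6/(-1) = (u + u^(3/2)) - 6*(-1) = (u + u^(3/2)) + 6 = 6 + u + u^(3/2))
(16959 + S(-128)) - 23830 = (16959 + (6 - 128 + (-128)^(3/2))) - 23830 = (16959 + (6 - 128 - 1024*I*√2)) - 23830 = (16959 + (-122 - 1024*I*√2)) - 23830 = (16837 - 1024*I*√2) - 23830 = -6993 - 1024*I*√2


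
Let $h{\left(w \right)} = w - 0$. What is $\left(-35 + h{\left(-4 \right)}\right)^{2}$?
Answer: $1521$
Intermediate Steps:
$h{\left(w \right)} = w$ ($h{\left(w \right)} = w + 0 = w$)
$\left(-35 + h{\left(-4 \right)}\right)^{2} = \left(-35 - 4\right)^{2} = \left(-39\right)^{2} = 1521$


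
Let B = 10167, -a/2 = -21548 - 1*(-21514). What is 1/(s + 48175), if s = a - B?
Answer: 1/38076 ≈ 2.6263e-5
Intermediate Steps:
a = 68 (a = -2*(-21548 - 1*(-21514)) = -2*(-21548 + 21514) = -2*(-34) = 68)
s = -10099 (s = 68 - 1*10167 = 68 - 10167 = -10099)
1/(s + 48175) = 1/(-10099 + 48175) = 1/38076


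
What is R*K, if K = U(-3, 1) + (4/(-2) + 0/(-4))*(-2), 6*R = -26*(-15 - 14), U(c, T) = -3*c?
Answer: 4901/3 ≈ 1633.7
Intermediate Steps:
R = 377/3 (R = (-26*(-15 - 14))/6 = (-26*(-29))/6 = (1/6)*754 = 377/3 ≈ 125.67)
K = 13 (K = -3*(-3) + (4/(-2) + 0/(-4))*(-2) = 9 + (4*(-1/2) + 0*(-1/4))*(-2) = 9 + (-2 + 0)*(-2) = 9 - 2*(-2) = 9 + 4 = 13)
R*K = (377/3)*13 = 4901/3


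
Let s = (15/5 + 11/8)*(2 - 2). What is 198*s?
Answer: 0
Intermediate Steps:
s = 0 (s = (15*(⅕) + 11*(⅛))*0 = (3 + 11/8)*0 = (35/8)*0 = 0)
198*s = 198*0 = 0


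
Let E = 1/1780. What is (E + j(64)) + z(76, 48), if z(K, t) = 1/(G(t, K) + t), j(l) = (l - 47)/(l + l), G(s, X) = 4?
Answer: 113001/740480 ≈ 0.15261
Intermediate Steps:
j(l) = (-47 + l)/(2*l) (j(l) = (-47 + l)/((2*l)) = (-47 + l)*(1/(2*l)) = (-47 + l)/(2*l))
z(K, t) = 1/(4 + t)
E = 1/1780 ≈ 0.00056180
(E + j(64)) + z(76, 48) = (1/1780 + (½)*(-47 + 64)/64) + 1/(4 + 48) = (1/1780 + (½)*(1/64)*17) + 1/52 = (1/1780 + 17/128) + 1/52 = 7597/56960 + 1/52 = 113001/740480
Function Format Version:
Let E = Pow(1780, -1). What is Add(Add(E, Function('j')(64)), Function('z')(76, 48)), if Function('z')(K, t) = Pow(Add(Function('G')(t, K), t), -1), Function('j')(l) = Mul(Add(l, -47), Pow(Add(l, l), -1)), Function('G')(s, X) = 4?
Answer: Rational(113001, 740480) ≈ 0.15261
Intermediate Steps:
Function('j')(l) = Mul(Rational(1, 2), Pow(l, -1), Add(-47, l)) (Function('j')(l) = Mul(Add(-47, l), Pow(Mul(2, l), -1)) = Mul(Add(-47, l), Mul(Rational(1, 2), Pow(l, -1))) = Mul(Rational(1, 2), Pow(l, -1), Add(-47, l)))
Function('z')(K, t) = Pow(Add(4, t), -1)
E = Rational(1, 1780) ≈ 0.00056180
Add(Add(E, Function('j')(64)), Function('z')(76, 48)) = Add(Add(Rational(1, 1780), Mul(Rational(1, 2), Pow(64, -1), Add(-47, 64))), Pow(Add(4, 48), -1)) = Add(Add(Rational(1, 1780), Mul(Rational(1, 2), Rational(1, 64), 17)), Pow(52, -1)) = Add(Add(Rational(1, 1780), Rational(17, 128)), Rational(1, 52)) = Add(Rational(7597, 56960), Rational(1, 52)) = Rational(113001, 740480)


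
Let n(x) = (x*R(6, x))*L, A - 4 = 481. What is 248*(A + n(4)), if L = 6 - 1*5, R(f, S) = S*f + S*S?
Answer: 159960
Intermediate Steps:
R(f, S) = S² + S*f (R(f, S) = S*f + S² = S² + S*f)
L = 1 (L = 6 - 5 = 1)
A = 485 (A = 4 + 481 = 485)
n(x) = x²*(6 + x) (n(x) = (x*(x*(x + 6)))*1 = (x*(x*(6 + x)))*1 = (x²*(6 + x))*1 = x²*(6 + x))
248*(A + n(4)) = 248*(485 + 4²*(6 + 4)) = 248*(485 + 16*10) = 248*(485 + 160) = 248*645 = 159960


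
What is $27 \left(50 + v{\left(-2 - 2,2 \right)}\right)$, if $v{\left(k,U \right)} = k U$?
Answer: $1134$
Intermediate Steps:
$v{\left(k,U \right)} = U k$
$27 \left(50 + v{\left(-2 - 2,2 \right)}\right) = 27 \left(50 + 2 \left(-2 - 2\right)\right) = 27 \left(50 + 2 \left(-4\right)\right) = 27 \left(50 - 8\right) = 27 \cdot 42 = 1134$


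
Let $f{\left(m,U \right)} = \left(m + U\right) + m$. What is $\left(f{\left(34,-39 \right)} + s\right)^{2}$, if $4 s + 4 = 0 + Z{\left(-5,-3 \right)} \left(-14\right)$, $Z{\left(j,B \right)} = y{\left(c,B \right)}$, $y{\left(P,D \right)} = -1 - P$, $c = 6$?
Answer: $\frac{11025}{4} \approx 2756.3$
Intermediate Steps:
$f{\left(m,U \right)} = U + 2 m$ ($f{\left(m,U \right)} = \left(U + m\right) + m = U + 2 m$)
$Z{\left(j,B \right)} = -7$ ($Z{\left(j,B \right)} = -1 - 6 = -7$)
$s = \frac{47}{2}$ ($s = -1 + \frac{0 - -98}{4} = -1 + \frac{0 + 98}{4} = -1 + \frac{1}{4} \cdot 98 = -1 + \frac{49}{2} = \frac{47}{2} \approx 23.5$)
$\left(f{\left(34,-39 \right)} + s\right)^{2} = \left(\left(-39 + 2 \cdot 34\right) + \frac{47}{2}\right)^{2} = \left(\left(-39 + 68\right) + \frac{47}{2}\right)^{2} = \left(29 + \frac{47}{2}\right)^{2} = \left(\frac{105}{2}\right)^{2} = \frac{11025}{4}$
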